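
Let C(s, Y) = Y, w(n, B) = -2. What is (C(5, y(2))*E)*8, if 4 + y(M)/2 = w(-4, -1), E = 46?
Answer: -4416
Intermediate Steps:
y(M) = -12 (y(M) = -8 + 2*(-2) = -8 - 4 = -12)
(C(5, y(2))*E)*8 = -12*46*8 = -552*8 = -4416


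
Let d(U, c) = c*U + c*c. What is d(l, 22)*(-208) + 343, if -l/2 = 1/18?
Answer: -898385/9 ≈ -99821.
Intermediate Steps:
l = -⅑ (l = -2/18 = -2*1/18 = -⅑ ≈ -0.11111)
d(U, c) = c² + U*c (d(U, c) = U*c + c² = c² + U*c)
d(l, 22)*(-208) + 343 = (22*(-⅑ + 22))*(-208) + 343 = (22*(197/9))*(-208) + 343 = (4334/9)*(-208) + 343 = -901472/9 + 343 = -898385/9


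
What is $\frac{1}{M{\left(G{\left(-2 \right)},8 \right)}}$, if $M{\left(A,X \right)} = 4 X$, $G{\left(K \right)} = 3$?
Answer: $\frac{1}{32} \approx 0.03125$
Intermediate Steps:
$\frac{1}{M{\left(G{\left(-2 \right)},8 \right)}} = \frac{1}{4 \cdot 8} = \frac{1}{32}$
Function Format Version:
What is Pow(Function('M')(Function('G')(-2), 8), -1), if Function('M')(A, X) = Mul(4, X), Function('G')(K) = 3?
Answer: Rational(1, 32) ≈ 0.031250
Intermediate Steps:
Pow(Function('M')(Function('G')(-2), 8), -1) = Pow(Mul(4, 8), -1) = Pow(32, -1) = Rational(1, 32)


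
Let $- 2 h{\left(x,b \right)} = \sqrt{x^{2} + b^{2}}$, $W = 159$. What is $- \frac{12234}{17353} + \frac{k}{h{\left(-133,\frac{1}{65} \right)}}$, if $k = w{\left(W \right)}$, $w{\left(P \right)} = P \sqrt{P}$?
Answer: $- \frac{12234}{17353} - \frac{10335 \sqrt{11883028134}}{37368013} \approx -30.854$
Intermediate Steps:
$w{\left(P \right)} = P^{\frac{3}{2}}$
$k = 159 \sqrt{159}$ ($k = 159^{\frac{3}{2}} = 159 \sqrt{159} \approx 2004.9$)
$h{\left(x,b \right)} = - \frac{\sqrt{b^{2} + x^{2}}}{2}$ ($h{\left(x,b \right)} = - \frac{\sqrt{x^{2} + b^{2}}}{2} = - \frac{\sqrt{b^{2} + x^{2}}}{2}$)
$- \frac{12234}{17353} + \frac{k}{h{\left(-133,\frac{1}{65} \right)}} = - \frac{12234}{17353} + \frac{159 \sqrt{159}}{\left(- \frac{1}{2}\right) \sqrt{\left(\frac{1}{65}\right)^{2} + \left(-133\right)^{2}}} = \left(-12234\right) \frac{1}{17353} + \frac{159 \sqrt{159}}{\left(- \frac{1}{2}\right) \sqrt{\left(\frac{1}{65}\right)^{2} + 17689}} = - \frac{12234}{17353} + \frac{159 \sqrt{159}}{\left(- \frac{1}{2}\right) \sqrt{\frac{1}{4225} + 17689}} = - \frac{12234}{17353} + \frac{159 \sqrt{159}}{\left(- \frac{1}{2}\right) \sqrt{\frac{74736026}{4225}}} = - \frac{12234}{17353} + \frac{159 \sqrt{159}}{\left(- \frac{1}{2}\right) \frac{\sqrt{74736026}}{65}} = - \frac{12234}{17353} + \frac{159 \sqrt{159}}{\left(- \frac{1}{130}\right) \sqrt{74736026}} = - \frac{12234}{17353} + 159 \sqrt{159} \left(- \frac{65 \sqrt{74736026}}{37368013}\right) = - \frac{12234}{17353} - \frac{10335 \sqrt{11883028134}}{37368013}$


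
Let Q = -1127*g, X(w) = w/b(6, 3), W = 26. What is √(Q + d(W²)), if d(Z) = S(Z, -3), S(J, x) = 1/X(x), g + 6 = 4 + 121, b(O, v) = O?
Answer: I*√134115 ≈ 366.22*I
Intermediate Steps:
X(w) = w/6
g = 119 (g = -6 + (4 + 121) = -6 + 125 = 119)
S(J, x) = 6/x (S(J, x) = 1/(x/6) = 6/x)
d(Z) = -2 (d(Z) = 6/(-3) = 6*(-⅓) = -2)
Q = -134113 (Q = -1127*119 = -134113)
√(Q + d(W²)) = √(-134113 - 2) = √(-134115) = I*√134115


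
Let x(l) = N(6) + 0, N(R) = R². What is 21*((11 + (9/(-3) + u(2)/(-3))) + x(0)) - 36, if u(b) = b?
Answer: 874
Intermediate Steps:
x(l) = 36 (x(l) = 6² + 0 = 36 + 0 = 36)
21*((11 + (9/(-3) + u(2)/(-3))) + x(0)) - 36 = 21*((11 + (9/(-3) + 2/(-3))) + 36) - 36 = 21*((11 + (9*(-⅓) + 2*(-⅓))) + 36) - 36 = 21*((11 + (-3 - ⅔)) + 36) - 36 = 21*((11 - 11/3) + 36) - 36 = 21*(22/3 + 36) - 36 = 21*(130/3) - 36 = 910 - 36 = 874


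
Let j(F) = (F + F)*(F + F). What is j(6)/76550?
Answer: 72/38275 ≈ 0.0018811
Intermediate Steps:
j(F) = 4*F² (j(F) = (2*F)*(2*F) = 4*F²)
j(6)/76550 = (4*6²)/76550 = (4*36)*(1/76550) = 144*(1/76550) = 72/38275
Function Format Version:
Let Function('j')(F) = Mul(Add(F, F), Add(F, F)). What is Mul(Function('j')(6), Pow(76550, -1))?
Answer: Rational(72, 38275) ≈ 0.0018811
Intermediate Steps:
Function('j')(F) = Mul(4, Pow(F, 2)) (Function('j')(F) = Mul(Mul(2, F), Mul(2, F)) = Mul(4, Pow(F, 2)))
Mul(Function('j')(6), Pow(76550, -1)) = Mul(Mul(4, Pow(6, 2)), Pow(76550, -1)) = Mul(Mul(4, 36), Rational(1, 76550)) = Mul(144, Rational(1, 76550)) = Rational(72, 38275)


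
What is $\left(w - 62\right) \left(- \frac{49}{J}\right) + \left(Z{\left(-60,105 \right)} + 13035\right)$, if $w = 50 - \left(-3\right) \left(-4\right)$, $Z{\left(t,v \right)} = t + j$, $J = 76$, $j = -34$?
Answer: $\frac{246173}{19} \approx 12956.0$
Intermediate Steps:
$Z{\left(t,v \right)} = -34 + t$ ($Z{\left(t,v \right)} = t - 34 = -34 + t$)
$w = 38$ ($w = 50 - 12 = 38$)
$\left(w - 62\right) \left(- \frac{49}{J}\right) + \left(Z{\left(-60,105 \right)} + 13035\right) = \left(38 - 62\right) \left(- \frac{49}{76}\right) + \left(\left(-34 - 60\right) + 13035\right) = - 24 \left(\left(-49\right) \frac{1}{76}\right) + \left(-94 + 13035\right) = \left(-24\right) \left(- \frac{49}{76}\right) + 12941 = \frac{294}{19} + 12941 = \frac{246173}{19}$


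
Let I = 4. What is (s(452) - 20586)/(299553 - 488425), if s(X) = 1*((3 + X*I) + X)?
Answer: 18323/188872 ≈ 0.097013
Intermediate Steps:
s(X) = 3 + 5*X (s(X) = 1*((3 + X*4) + X) = 1*((3 + 4*X) + X) = 1*(3 + 5*X) = 3 + 5*X)
(s(452) - 20586)/(299553 - 488425) = ((3 + 5*452) - 20586)/(299553 - 488425) = ((3 + 2260) - 20586)/(-188872) = (2263 - 20586)*(-1/188872) = -18323*(-1/188872) = 18323/188872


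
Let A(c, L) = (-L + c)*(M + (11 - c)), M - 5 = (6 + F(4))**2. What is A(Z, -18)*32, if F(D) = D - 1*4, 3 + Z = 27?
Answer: 37632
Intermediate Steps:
Z = 24 (Z = -3 + 27 = 24)
F(D) = -4 + D (F(D) = D - 4 = -4 + D)
M = 41 (M = 5 + (6 + (-4 + 4))**2 = 5 + (6 + 0)**2 = 5 + 6**2 = 5 + 36 = 41)
A(c, L) = (52 - c)*(c - L) (A(c, L) = (-L + c)*(41 + (11 - c)) = (c - L)*(52 - c) = (52 - c)*(c - L))
A(Z, -18)*32 = (-1*24**2 - 52*(-18) + 52*24 - 18*24)*32 = (-1*576 + 936 + 1248 - 432)*32 = (-576 + 936 + 1248 - 432)*32 = 1176*32 = 37632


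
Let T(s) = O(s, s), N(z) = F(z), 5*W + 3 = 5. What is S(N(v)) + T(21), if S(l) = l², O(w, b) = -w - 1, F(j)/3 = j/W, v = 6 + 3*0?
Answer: 2003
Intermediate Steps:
W = ⅖ (W = -⅗ + (⅕)*5 = -⅗ + 1 = ⅖ ≈ 0.40000)
v = 6 (v = 6 + 0 = 6)
F(j) = 15*j/2 (F(j) = 3*(j/(⅖)) = 3*(j*(5/2)) = 3*(5*j/2) = 15*j/2)
N(z) = 15*z/2
O(w, b) = -1 - w
T(s) = -1 - s
S(N(v)) + T(21) = ((15/2)*6)² + (-1 - 1*21) = 45² + (-1 - 21) = 2025 - 22 = 2003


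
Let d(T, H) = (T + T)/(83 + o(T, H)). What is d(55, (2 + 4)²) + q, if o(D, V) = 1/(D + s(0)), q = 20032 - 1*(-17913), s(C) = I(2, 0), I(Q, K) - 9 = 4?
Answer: 42841401/1129 ≈ 37946.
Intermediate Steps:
I(Q, K) = 13 (I(Q, K) = 9 + 4 = 13)
s(C) = 13
q = 37945 (q = 20032 + 17913 = 37945)
o(D, V) = 1/(13 + D) (o(D, V) = 1/(D + 13) = 1/(13 + D))
d(T, H) = 2*T/(83 + 1/(13 + T)) (d(T, H) = (T + T)/(83 + 1/(13 + T)) = (2*T)/(83 + 1/(13 + T)) = 2*T/(83 + 1/(13 + T)))
d(55, (2 + 4)²) + q = 2*55*(13 + 55)/(1080 + 83*55) + 37945 = 2*55*68/(1080 + 4565) + 37945 = 2*55*68/5645 + 37945 = 2*55*(1/5645)*68 + 37945 = 1496/1129 + 37945 = 42841401/1129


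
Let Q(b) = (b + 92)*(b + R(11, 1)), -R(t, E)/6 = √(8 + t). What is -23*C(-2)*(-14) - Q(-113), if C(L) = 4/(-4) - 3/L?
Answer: -2212 - 126*√19 ≈ -2761.2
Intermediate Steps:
R(t, E) = -6*√(8 + t)
C(L) = -1 - 3/L (C(L) = 4*(-¼) - 3/L = -1 - 3/L)
Q(b) = (92 + b)*(b - 6*√19) (Q(b) = (b + 92)*(b - 6*√(8 + 11)) = (92 + b)*(b - 6*√19))
-23*C(-2)*(-14) - Q(-113) = -23*(-3 - 1*(-2))/(-2)*(-14) - ((-113)² - 552*√19 + 92*(-113) - 6*(-113)*√19) = -(-23)*(-3 + 2)/2*(-14) - (12769 - 552*√19 - 10396 + 678*√19) = -(-23)*(-1)/2*(-14) - (2373 + 126*√19) = -23*½*(-14) + (-2373 - 126*√19) = -23/2*(-14) + (-2373 - 126*√19) = 161 + (-2373 - 126*√19) = -2212 - 126*√19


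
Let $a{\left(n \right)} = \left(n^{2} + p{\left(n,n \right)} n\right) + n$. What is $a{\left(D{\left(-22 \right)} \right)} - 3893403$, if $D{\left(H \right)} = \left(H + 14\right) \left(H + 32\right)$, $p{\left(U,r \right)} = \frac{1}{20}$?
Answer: $-3887087$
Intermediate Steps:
$p{\left(U,r \right)} = \frac{1}{20}$
$D{\left(H \right)} = \left(14 + H\right) \left(32 + H\right)$
$a{\left(n \right)} = n^{2} + \frac{21 n}{20}$ ($a{\left(n \right)} = \left(n^{2} + \frac{n}{20}\right) + n = n^{2} + \frac{21 n}{20}$)
$a{\left(D{\left(-22 \right)} \right)} - 3893403 = \frac{\left(448 + \left(-22\right)^{2} + 46 \left(-22\right)\right) \left(21 + 20 \left(448 + \left(-22\right)^{2} + 46 \left(-22\right)\right)\right)}{20} - 3893403 = \frac{\left(448 + 484 - 1012\right) \left(21 + 20 \left(448 + 484 - 1012\right)\right)}{20} - 3893403 = \frac{1}{20} \left(-80\right) \left(21 + 20 \left(-80\right)\right) - 3893403 = \frac{1}{20} \left(-80\right) \left(21 - 1600\right) - 3893403 = \frac{1}{20} \left(-80\right) \left(-1579\right) - 3893403 = 6316 - 3893403 = -3887087$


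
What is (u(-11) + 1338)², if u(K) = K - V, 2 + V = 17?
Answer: 1721344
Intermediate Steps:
V = 15 (V = -2 + 17 = 15)
u(K) = -15 + K (u(K) = K - 1*15 = K - 15 = -15 + K)
(u(-11) + 1338)² = ((-15 - 11) + 1338)² = (-26 + 1338)² = 1312² = 1721344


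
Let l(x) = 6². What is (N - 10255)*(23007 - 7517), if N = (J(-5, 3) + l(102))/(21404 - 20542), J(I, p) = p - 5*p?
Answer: -68464142570/431 ≈ -1.5885e+8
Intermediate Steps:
J(I, p) = -4*p
l(x) = 36
N = 12/431 (N = (-4*3 + 36)/(21404 - 20542) = (-12 + 36)/862 = 24*(1/862) = 12/431 ≈ 0.027842)
(N - 10255)*(23007 - 7517) = (12/431 - 10255)*(23007 - 7517) = -4419893/431*15490 = -68464142570/431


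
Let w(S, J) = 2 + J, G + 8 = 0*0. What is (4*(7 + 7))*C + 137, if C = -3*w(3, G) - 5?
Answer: 865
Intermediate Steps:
G = -8 (G = -8 + 0*0 = -8 + 0 = -8)
C = 13 (C = -3*(2 - 8) - 5 = -3*(-6) - 5 = 18 - 5 = 13)
(4*(7 + 7))*C + 137 = (4*(7 + 7))*13 + 137 = (4*14)*13 + 137 = 56*13 + 137 = 728 + 137 = 865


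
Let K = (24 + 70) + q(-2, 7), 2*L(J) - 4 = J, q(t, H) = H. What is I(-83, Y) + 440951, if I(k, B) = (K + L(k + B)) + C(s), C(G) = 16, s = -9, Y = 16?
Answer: 882073/2 ≈ 4.4104e+5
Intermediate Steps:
L(J) = 2 + J/2
K = 101 (K = (24 + 70) + 7 = 94 + 7 = 101)
I(k, B) = 119 + B/2 + k/2 (I(k, B) = (101 + (2 + (k + B)/2)) + 16 = (101 + (2 + (B + k)/2)) + 16 = (101 + (2 + (B/2 + k/2))) + 16 = (101 + (2 + B/2 + k/2)) + 16 = (103 + B/2 + k/2) + 16 = 119 + B/2 + k/2)
I(-83, Y) + 440951 = (119 + (½)*16 + (½)*(-83)) + 440951 = (119 + 8 - 83/2) + 440951 = 171/2 + 440951 = 882073/2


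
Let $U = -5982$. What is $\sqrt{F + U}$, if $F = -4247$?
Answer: $i \sqrt{10229} \approx 101.14 i$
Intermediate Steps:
$\sqrt{F + U} = \sqrt{-4247 - 5982} = \sqrt{-10229} = i \sqrt{10229}$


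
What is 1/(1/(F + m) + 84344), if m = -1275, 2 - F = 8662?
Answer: 9935/837957639 ≈ 1.1856e-5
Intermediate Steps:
F = -8660 (F = 2 - 1*8662 = 2 - 8662 = -8660)
1/(1/(F + m) + 84344) = 1/(1/(-8660 - 1275) + 84344) = 1/(1/(-9935) + 84344) = 1/(-1/9935 + 84344) = 1/(837957639/9935) = 9935/837957639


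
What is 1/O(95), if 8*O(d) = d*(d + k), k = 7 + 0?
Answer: 4/4845 ≈ 0.00082559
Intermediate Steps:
k = 7
O(d) = d*(7 + d)/8 (O(d) = (d*(d + 7))/8 = (d*(7 + d))/8 = d*(7 + d)/8)
1/O(95) = 1/((⅛)*95*(7 + 95)) = 1/((⅛)*95*102) = 1/(4845/4) = 4/4845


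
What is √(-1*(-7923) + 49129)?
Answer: 2*√14263 ≈ 238.86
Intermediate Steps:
√(-1*(-7923) + 49129) = √(7923 + 49129) = √57052 = 2*√14263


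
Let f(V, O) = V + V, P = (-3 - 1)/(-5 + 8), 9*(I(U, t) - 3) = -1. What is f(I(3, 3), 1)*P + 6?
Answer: -46/27 ≈ -1.7037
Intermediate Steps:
I(U, t) = 26/9 (I(U, t) = 3 + (⅑)*(-1) = 3 - ⅑ = 26/9)
P = -4/3 ≈ -1.3333
f(V, O) = 2*V
f(I(3, 3), 1)*P + 6 = (2*(26/9))*(-4/3) + 6 = (52/9)*(-4/3) + 6 = -208/27 + 6 = -46/27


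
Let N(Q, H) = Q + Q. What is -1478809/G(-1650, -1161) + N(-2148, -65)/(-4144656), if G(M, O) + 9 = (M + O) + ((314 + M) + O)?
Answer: 255382393189/918213998 ≈ 278.13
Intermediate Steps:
G(M, O) = 305 + 2*M + 2*O (G(M, O) = -9 + ((M + O) + ((314 + M) + O)) = -9 + ((M + O) + (314 + M + O)) = -9 + (314 + 2*M + 2*O) = 305 + 2*M + 2*O)
N(Q, H) = 2*Q
-1478809/G(-1650, -1161) + N(-2148, -65)/(-4144656) = -1478809/(305 + 2*(-1650) + 2*(-1161)) + (2*(-2148))/(-4144656) = -1478809/(305 - 3300 - 2322) - 4296*(-1/4144656) = -1478809/(-5317) + 179/172694 = -1478809*(-1/5317) + 179/172694 = 1478809/5317 + 179/172694 = 255382393189/918213998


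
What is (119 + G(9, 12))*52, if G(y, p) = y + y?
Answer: 7124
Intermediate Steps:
G(y, p) = 2*y
(119 + G(9, 12))*52 = (119 + 2*9)*52 = (119 + 18)*52 = 137*52 = 7124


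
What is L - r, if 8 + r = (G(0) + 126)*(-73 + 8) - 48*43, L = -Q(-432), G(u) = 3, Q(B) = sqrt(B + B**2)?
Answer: 10457 - 12*sqrt(1293) ≈ 10026.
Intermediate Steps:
L = -12*sqrt(1293) (L = -sqrt(-432*(1 - 432)) = -sqrt(-432*(-431)) = -sqrt(186192) = -12*sqrt(1293) ≈ -431.50)
r = -10457 (r = -8 + ((3 + 126)*(-73 + 8) - 48*43) = -8 + (129*(-65) - 2064) = -8 + (-8385 - 2064) = -8 - 10449 = -10457)
L - r = -12*sqrt(1293) - 1*(-10457) = -12*sqrt(1293) + 10457 = 10457 - 12*sqrt(1293)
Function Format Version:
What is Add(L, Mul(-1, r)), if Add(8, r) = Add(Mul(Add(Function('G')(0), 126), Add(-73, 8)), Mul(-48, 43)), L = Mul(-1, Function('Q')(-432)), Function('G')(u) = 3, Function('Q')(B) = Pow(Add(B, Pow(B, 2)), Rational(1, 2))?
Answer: Add(10457, Mul(-12, Pow(1293, Rational(1, 2)))) ≈ 10026.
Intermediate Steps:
L = Mul(-12, Pow(1293, Rational(1, 2))) (L = Mul(-1, Pow(Mul(-432, Add(1, -432)), Rational(1, 2))) = Mul(-1, Pow(Mul(-432, -431), Rational(1, 2))) = Mul(-1, Pow(186192, Rational(1, 2))) = Mul(-1, Mul(12, Pow(1293, Rational(1, 2)))) = Mul(-12, Pow(1293, Rational(1, 2))) ≈ -431.50)
r = -10457 (r = Add(-8, Add(Mul(Add(3, 126), Add(-73, 8)), Mul(-48, 43))) = Add(-8, Add(Mul(129, -65), -2064)) = Add(-8, Add(-8385, -2064)) = Add(-8, -10449) = -10457)
Add(L, Mul(-1, r)) = Add(Mul(-12, Pow(1293, Rational(1, 2))), Mul(-1, -10457)) = Add(Mul(-12, Pow(1293, Rational(1, 2))), 10457) = Add(10457, Mul(-12, Pow(1293, Rational(1, 2))))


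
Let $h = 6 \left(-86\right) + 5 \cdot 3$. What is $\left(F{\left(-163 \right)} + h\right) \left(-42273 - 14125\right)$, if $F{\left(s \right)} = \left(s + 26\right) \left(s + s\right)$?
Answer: $-2490592078$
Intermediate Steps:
$F{\left(s \right)} = 2 s \left(26 + s\right)$ ($F{\left(s \right)} = \left(26 + s\right) 2 s = 2 s \left(26 + s\right)$)
$h = -501$ ($h = -516 + 15 = -501$)
$\left(F{\left(-163 \right)} + h\right) \left(-42273 - 14125\right) = \left(2 \left(-163\right) \left(26 - 163\right) - 501\right) \left(-42273 - 14125\right) = \left(2 \left(-163\right) \left(-137\right) - 501\right) \left(-56398\right) = \left(44662 - 501\right) \left(-56398\right) = 44161 \left(-56398\right) = -2490592078$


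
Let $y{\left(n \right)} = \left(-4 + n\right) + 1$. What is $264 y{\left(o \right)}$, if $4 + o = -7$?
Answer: $-3696$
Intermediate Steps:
$o = -11$ ($o = -4 - 7 = -11$)
$y{\left(n \right)} = -3 + n$
$264 y{\left(o \right)} = 264 \left(-3 - 11\right) = 264 \left(-14\right) = -3696$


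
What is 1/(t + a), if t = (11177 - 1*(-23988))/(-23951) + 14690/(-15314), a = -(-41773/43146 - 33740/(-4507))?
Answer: -2743260453158058/24539599802724931 ≈ -0.11179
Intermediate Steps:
a = -1267475129/194459022 (a = -(-41773*1/43146 - 33740*(-1/4507)) = -(-41773/43146 + 33740/4507) = -1*1267475129/194459022 = -1267475129/194459022 ≈ -6.5180)
t = -34244500/14107139 (t = (11177 + 23988)*(-1/23951) + 14690*(-1/15314) = 35165*(-1/23951) - 565/589 = -35165/23951 - 565/589 = -34244500/14107139 ≈ -2.4275)
1/(t + a) = 1/(-34244500/14107139 - 1267475129/194459022) = 1/(-24539599802724931/2743260453158058) = -2743260453158058/24539599802724931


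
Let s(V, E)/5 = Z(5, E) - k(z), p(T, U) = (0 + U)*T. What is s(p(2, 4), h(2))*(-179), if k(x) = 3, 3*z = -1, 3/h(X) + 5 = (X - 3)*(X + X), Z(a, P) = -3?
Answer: 5370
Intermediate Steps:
h(X) = 3/(-5 + 2*X*(-3 + X)) (h(X) = 3/(-5 + (X - 3)*(X + X)) = 3/(-5 + (-3 + X)*(2*X)) = 3/(-5 + 2*X*(-3 + X)))
z = -1/3 (z = (1/3)*(-1) = -1/3 ≈ -0.33333)
p(T, U) = T*U (p(T, U) = U*T = T*U)
s(V, E) = -30 (s(V, E) = 5*(-3 - 1*3) = 5*(-3 - 3) = 5*(-6) = -30)
s(p(2, 4), h(2))*(-179) = -30*(-179) = 5370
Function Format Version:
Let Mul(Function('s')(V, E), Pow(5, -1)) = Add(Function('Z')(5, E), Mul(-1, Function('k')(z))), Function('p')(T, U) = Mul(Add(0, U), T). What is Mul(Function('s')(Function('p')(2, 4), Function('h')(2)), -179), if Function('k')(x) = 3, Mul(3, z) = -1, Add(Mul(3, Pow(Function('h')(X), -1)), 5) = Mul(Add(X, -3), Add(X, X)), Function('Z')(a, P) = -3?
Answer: 5370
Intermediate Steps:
Function('h')(X) = Mul(3, Pow(Add(-5, Mul(2, X, Add(-3, X))), -1)) (Function('h')(X) = Mul(3, Pow(Add(-5, Mul(Add(X, -3), Add(X, X))), -1)) = Mul(3, Pow(Add(-5, Mul(Add(-3, X), Mul(2, X))), -1)) = Mul(3, Pow(Add(-5, Mul(2, X, Add(-3, X))), -1)))
z = Rational(-1, 3) (z = Mul(Rational(1, 3), -1) = Rational(-1, 3) ≈ -0.33333)
Function('p')(T, U) = Mul(T, U) (Function('p')(T, U) = Mul(U, T) = Mul(T, U))
Function('s')(V, E) = -30 (Function('s')(V, E) = Mul(5, Add(-3, Mul(-1, 3))) = Mul(5, Add(-3, -3)) = Mul(5, -6) = -30)
Mul(Function('s')(Function('p')(2, 4), Function('h')(2)), -179) = Mul(-30, -179) = 5370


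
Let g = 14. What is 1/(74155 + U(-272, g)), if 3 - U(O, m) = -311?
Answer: 1/74469 ≈ 1.3428e-5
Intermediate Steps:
U(O, m) = 314 (U(O, m) = 3 - 1*(-311) = 3 + 311 = 314)
1/(74155 + U(-272, g)) = 1/(74155 + 314) = 1/74469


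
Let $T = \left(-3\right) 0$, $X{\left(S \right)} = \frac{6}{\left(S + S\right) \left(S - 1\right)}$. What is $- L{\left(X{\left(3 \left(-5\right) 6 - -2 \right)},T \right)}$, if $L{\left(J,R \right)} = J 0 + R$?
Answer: $0$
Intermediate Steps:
$X{\left(S \right)} = \frac{3}{S \left(-1 + S\right)}$ ($X{\left(S \right)} = \frac{6}{2 S \left(-1 + S\right)} = 6 \frac{1}{2 S \left(-1 + S\right)} = \frac{3}{S \left(-1 + S\right)}$)
$T = 0$
$L{\left(J,R \right)} = R$ ($L{\left(J,R \right)} = 0 + R = R$)
$- L{\left(X{\left(3 \left(-5\right) 6 - -2 \right)},T \right)} = \left(-1\right) 0 = 0$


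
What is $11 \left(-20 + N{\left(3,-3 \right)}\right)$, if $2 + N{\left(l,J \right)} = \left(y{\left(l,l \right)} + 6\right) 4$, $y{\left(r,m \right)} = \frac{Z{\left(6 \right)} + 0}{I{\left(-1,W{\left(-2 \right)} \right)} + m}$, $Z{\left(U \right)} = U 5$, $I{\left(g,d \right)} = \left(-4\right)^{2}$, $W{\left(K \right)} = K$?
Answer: $\frac{1738}{19} \approx 91.474$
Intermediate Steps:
$I{\left(g,d \right)} = 16$
$Z{\left(U \right)} = 5 U$
$y{\left(r,m \right)} = \frac{30}{16 + m}$ ($y{\left(r,m \right)} = \frac{5 \cdot 6 + 0}{16 + m} = \frac{30 + 0}{16 + m} = \frac{30}{16 + m}$)
$N{\left(l,J \right)} = 22 + \frac{120}{16 + l}$ ($N{\left(l,J \right)} = -2 + \left(\frac{30}{16 + l} + 6\right) 4 = -2 + \left(6 + \frac{30}{16 + l}\right) 4 = -2 + \left(24 + \frac{120}{16 + l}\right) = 22 + \frac{120}{16 + l}$)
$11 \left(-20 + N{\left(3,-3 \right)}\right) = 11 \left(-20 + \frac{2 \left(236 + 11 \cdot 3\right)}{16 + 3}\right) = 11 \left(-20 + \frac{2 \left(236 + 33\right)}{19}\right) = 11 \left(-20 + 2 \cdot \frac{1}{19} \cdot 269\right) = 11 \left(-20 + \frac{538}{19}\right) = 11 \cdot \frac{158}{19} = \frac{1738}{19}$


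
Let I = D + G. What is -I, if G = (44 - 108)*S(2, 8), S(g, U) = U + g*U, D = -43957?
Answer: 45493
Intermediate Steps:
S(g, U) = U + U*g
G = -1536 (G = (44 - 108)*(8*(1 + 2)) = -512*3 = -64*24 = -1536)
I = -45493 (I = -43957 - 1536 = -45493)
-I = -1*(-45493) = 45493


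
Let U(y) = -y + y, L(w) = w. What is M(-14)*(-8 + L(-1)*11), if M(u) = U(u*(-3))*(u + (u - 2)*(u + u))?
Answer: 0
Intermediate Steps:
U(y) = 0
M(u) = 0 (M(u) = 0*(u + (u - 2)*(u + u)) = 0*(u + (-2 + u)*(2*u)) = 0*(u + 2*u*(-2 + u)) = 0)
M(-14)*(-8 + L(-1)*11) = 0*(-8 - 1*11) = 0*(-8 - 11) = 0*(-19) = 0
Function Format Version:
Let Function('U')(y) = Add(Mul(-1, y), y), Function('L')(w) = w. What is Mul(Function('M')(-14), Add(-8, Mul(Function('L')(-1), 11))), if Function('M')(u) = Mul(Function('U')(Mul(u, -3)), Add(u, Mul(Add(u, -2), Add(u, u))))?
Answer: 0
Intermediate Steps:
Function('U')(y) = 0
Function('M')(u) = 0 (Function('M')(u) = Mul(0, Add(u, Mul(Add(u, -2), Add(u, u)))) = Mul(0, Add(u, Mul(Add(-2, u), Mul(2, u)))) = Mul(0, Add(u, Mul(2, u, Add(-2, u)))) = 0)
Mul(Function('M')(-14), Add(-8, Mul(Function('L')(-1), 11))) = Mul(0, Add(-8, Mul(-1, 11))) = Mul(0, Add(-8, -11)) = Mul(0, -19) = 0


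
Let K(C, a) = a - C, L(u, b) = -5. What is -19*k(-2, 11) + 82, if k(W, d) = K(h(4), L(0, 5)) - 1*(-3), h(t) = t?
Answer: 196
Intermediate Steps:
k(W, d) = -6 (k(W, d) = (-5 - 1*4) - 1*(-3) = (-5 - 4) + 3 = -9 + 3 = -6)
-19*k(-2, 11) + 82 = -19*(-6) + 82 = 114 + 82 = 196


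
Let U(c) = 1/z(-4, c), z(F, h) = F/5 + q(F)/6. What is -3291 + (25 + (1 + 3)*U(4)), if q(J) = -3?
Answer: -42498/13 ≈ -3269.1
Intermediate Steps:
z(F, h) = -1/2 + F/5 (z(F, h) = F/5 - 3/6 = F*(1/5) - 3*1/6 = F/5 - 1/2 = -1/2 + F/5)
U(c) = -10/13 (U(c) = 1/(-1/2 + (1/5)*(-4)) = 1/(-1/2 - 4/5) = 1/(-13/10) = -10/13)
-3291 + (25 + (1 + 3)*U(4)) = -3291 + (25 + (1 + 3)*(-10/13)) = -3291 + (25 + 4*(-10/13)) = -3291 + (25 - 40/13) = -3291 + 285/13 = -42498/13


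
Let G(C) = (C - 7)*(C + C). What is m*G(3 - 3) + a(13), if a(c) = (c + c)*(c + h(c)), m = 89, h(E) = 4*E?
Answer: 1690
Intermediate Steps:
G(C) = 2*C*(-7 + C) (G(C) = (-7 + C)*(2*C) = 2*C*(-7 + C))
a(c) = 10*c**2 (a(c) = (c + c)*(c + 4*c) = (2*c)*(5*c) = 10*c**2)
m*G(3 - 3) + a(13) = 89*(2*(3 - 3)*(-7 + (3 - 3))) + 10*13**2 = 89*(2*0*(-7 + 0)) + 10*169 = 89*(2*0*(-7)) + 1690 = 89*0 + 1690 = 0 + 1690 = 1690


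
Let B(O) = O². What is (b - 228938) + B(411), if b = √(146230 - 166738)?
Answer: -60017 + 2*I*√5127 ≈ -60017.0 + 143.21*I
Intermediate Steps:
b = 2*I*√5127 (b = √(-20508) = 2*I*√5127 ≈ 143.21*I)
(b - 228938) + B(411) = (2*I*√5127 - 228938) + 411² = (-228938 + 2*I*√5127) + 168921 = -60017 + 2*I*√5127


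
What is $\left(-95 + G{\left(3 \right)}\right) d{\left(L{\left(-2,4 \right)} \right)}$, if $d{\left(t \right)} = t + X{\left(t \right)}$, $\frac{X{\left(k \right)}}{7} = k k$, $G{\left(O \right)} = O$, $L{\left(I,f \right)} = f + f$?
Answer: $-41952$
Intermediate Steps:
$L{\left(I,f \right)} = 2 f$
$X{\left(k \right)} = 7 k^{2}$ ($X{\left(k \right)} = 7 k k = 7 k^{2}$)
$d{\left(t \right)} = t + 7 t^{2}$
$\left(-95 + G{\left(3 \right)}\right) d{\left(L{\left(-2,4 \right)} \right)} = \left(-95 + 3\right) 2 \cdot 4 \left(1 + 7 \cdot 2 \cdot 4\right) = - 92 \cdot 8 \left(1 + 7 \cdot 8\right) = - 92 \cdot 8 \left(1 + 56\right) = - 92 \cdot 8 \cdot 57 = \left(-92\right) 456 = -41952$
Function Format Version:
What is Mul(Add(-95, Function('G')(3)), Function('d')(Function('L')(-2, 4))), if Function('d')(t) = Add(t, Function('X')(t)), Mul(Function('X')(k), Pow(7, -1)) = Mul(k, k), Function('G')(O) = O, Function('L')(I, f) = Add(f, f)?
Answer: -41952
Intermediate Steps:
Function('L')(I, f) = Mul(2, f)
Function('X')(k) = Mul(7, Pow(k, 2)) (Function('X')(k) = Mul(7, Mul(k, k)) = Mul(7, Pow(k, 2)))
Function('d')(t) = Add(t, Mul(7, Pow(t, 2)))
Mul(Add(-95, Function('G')(3)), Function('d')(Function('L')(-2, 4))) = Mul(Add(-95, 3), Mul(Mul(2, 4), Add(1, Mul(7, Mul(2, 4))))) = Mul(-92, Mul(8, Add(1, Mul(7, 8)))) = Mul(-92, Mul(8, Add(1, 56))) = Mul(-92, Mul(8, 57)) = Mul(-92, 456) = -41952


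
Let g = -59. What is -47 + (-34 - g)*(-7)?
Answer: -222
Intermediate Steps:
-47 + (-34 - g)*(-7) = -47 + (-34 - 1*(-59))*(-7) = -47 + (-34 + 59)*(-7) = -47 + 25*(-7) = -47 - 175 = -222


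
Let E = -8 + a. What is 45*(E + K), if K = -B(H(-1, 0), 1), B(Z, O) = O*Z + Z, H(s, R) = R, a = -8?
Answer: -720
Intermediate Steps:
E = -16 (E = -8 - 8 = -16)
B(Z, O) = Z + O*Z
K = 0 (K = -0*(1 + 1) = -0*2 = -1*0 = 0)
45*(E + K) = 45*(-16 + 0) = 45*(-16) = -720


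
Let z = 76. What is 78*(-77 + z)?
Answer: -78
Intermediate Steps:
78*(-77 + z) = 78*(-77 + 76) = 78*(-1) = -78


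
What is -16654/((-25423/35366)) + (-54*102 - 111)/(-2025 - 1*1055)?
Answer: 1814217772957/78302840 ≈ 23169.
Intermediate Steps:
-16654/((-25423/35366)) + (-54*102 - 111)/(-2025 - 1*1055) = -16654/((-25423*1/35366)) + (-5508 - 111)/(-2025 - 1055) = -16654/(-25423/35366) - 5619/(-3080) = -16654*(-35366/25423) - 5619*(-1/3080) = 588985364/25423 + 5619/3080 = 1814217772957/78302840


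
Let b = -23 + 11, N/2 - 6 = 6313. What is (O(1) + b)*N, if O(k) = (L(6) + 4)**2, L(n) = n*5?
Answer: 14457872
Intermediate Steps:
L(n) = 5*n
N = 12638 (N = 12 + 2*6313 = 12 + 12626 = 12638)
O(k) = 1156 (O(k) = (5*6 + 4)**2 = (30 + 4)**2 = 34**2 = 1156)
b = -12
(O(1) + b)*N = (1156 - 12)*12638 = 1144*12638 = 14457872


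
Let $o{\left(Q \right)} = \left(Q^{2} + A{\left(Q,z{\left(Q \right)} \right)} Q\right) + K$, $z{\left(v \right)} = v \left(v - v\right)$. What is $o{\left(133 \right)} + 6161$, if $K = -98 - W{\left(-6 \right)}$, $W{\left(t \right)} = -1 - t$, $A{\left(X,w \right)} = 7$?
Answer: $24678$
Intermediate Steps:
$z{\left(v \right)} = 0$ ($z{\left(v \right)} = v 0 = 0$)
$K = -103$ ($K = -98 - \left(-1 - -6\right) = -98 - \left(-1 + 6\right) = -98 - 5 = -103$)
$o{\left(Q \right)} = -103 + Q^{2} + 7 Q$ ($o{\left(Q \right)} = \left(Q^{2} + 7 Q\right) - 103 = -103 + Q^{2} + 7 Q$)
$o{\left(133 \right)} + 6161 = \left(-103 + 133^{2} + 7 \cdot 133\right) + 6161 = \left(-103 + 17689 + 931\right) + 6161 = 18517 + 6161 = 24678$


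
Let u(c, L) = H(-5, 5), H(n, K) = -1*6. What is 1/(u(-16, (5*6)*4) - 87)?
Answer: -1/93 ≈ -0.010753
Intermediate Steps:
H(n, K) = -6
u(c, L) = -6
1/(u(-16, (5*6)*4) - 87) = 1/(-6 - 87) = 1/(-93) = -1/93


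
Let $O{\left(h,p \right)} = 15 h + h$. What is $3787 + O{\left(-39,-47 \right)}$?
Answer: $3163$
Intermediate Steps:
$O{\left(h,p \right)} = 16 h$
$3787 + O{\left(-39,-47 \right)} = 3787 + 16 \left(-39\right) = 3787 - 624 = 3163$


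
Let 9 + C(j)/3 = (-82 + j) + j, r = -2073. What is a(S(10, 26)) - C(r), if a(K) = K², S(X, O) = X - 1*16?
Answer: 12747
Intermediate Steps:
S(X, O) = -16 + X (S(X, O) = X - 16 = -16 + X)
C(j) = -273 + 6*j (C(j) = -27 + 3*((-82 + j) + j) = -27 + 3*(-82 + 2*j) = -27 + (-246 + 6*j) = -273 + 6*j)
a(S(10, 26)) - C(r) = (-16 + 10)² - (-273 + 6*(-2073)) = (-6)² - (-273 - 12438) = 36 - 1*(-12711) = 36 + 12711 = 12747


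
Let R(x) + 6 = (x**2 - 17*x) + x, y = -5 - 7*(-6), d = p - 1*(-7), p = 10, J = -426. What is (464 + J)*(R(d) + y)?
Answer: 1824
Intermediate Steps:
d = 17 (d = 10 - 1*(-7) = 10 + 7 = 17)
y = 37 (y = -5 + 42 = 37)
R(x) = -6 + x**2 - 16*x (R(x) = -6 + ((x**2 - 17*x) + x) = -6 + (x**2 - 16*x) = -6 + x**2 - 16*x)
(464 + J)*(R(d) + y) = (464 - 426)*((-6 + 17**2 - 16*17) + 37) = 38*((-6 + 289 - 272) + 37) = 38*(11 + 37) = 38*48 = 1824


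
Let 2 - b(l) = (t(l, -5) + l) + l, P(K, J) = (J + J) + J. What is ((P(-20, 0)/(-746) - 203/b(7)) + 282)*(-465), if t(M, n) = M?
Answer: -2585865/19 ≈ -1.3610e+5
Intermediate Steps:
P(K, J) = 3*J (P(K, J) = 2*J + J = 3*J)
b(l) = 2 - 3*l (b(l) = 2 - ((l + l) + l) = 2 - (2*l + l) = 2 - 3*l)
((P(-20, 0)/(-746) - 203/b(7)) + 282)*(-465) = (((3*0)/(-746) - 203/(2 - 3*7)) + 282)*(-465) = ((0*(-1/746) - 203/(2 - 21)) + 282)*(-465) = ((0 - 203/(-19)) + 282)*(-465) = ((0 - 203*(-1/19)) + 282)*(-465) = ((0 + 203/19) + 282)*(-465) = (203/19 + 282)*(-465) = (5561/19)*(-465) = -2585865/19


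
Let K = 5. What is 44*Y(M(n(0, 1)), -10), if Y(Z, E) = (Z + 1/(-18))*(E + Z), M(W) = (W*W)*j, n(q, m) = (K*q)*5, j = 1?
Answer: 220/9 ≈ 24.444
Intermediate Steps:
n(q, m) = 25*q (n(q, m) = (5*q)*5 = 25*q)
M(W) = W² (M(W) = (W*W)*1 = W²*1 = W²)
Y(Z, E) = (-1/18 + Z)*(E + Z) (Y(Z, E) = (Z - 1/18)*(E + Z) = (-1/18 + Z)*(E + Z))
44*Y(M(n(0, 1)), -10) = 44*(((25*0)²)² - 1/18*(-10) - (25*0)²/18 - 10*(25*0)²) = 44*((0²)² + 5/9 - 1/18*0² - 10*0²) = 44*(0² + 5/9 - 1/18*0 - 10*0) = 44*(0 + 5/9 + 0 + 0) = 44*(5/9) = 220/9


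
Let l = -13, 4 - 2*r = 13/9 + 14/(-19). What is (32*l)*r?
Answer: -117104/171 ≈ -684.82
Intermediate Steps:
r = 563/342 (r = 2 - (13/9 + 14/(-19))/2 = 2 - (13*(1/9) + 14*(-1/19))/2 = 2 - (13/9 - 14/19)/2 = 2 - 1/2*121/171 = 2 - 121/342 = 563/342 ≈ 1.6462)
(32*l)*r = (32*(-13))*(563/342) = -416*563/342 = -117104/171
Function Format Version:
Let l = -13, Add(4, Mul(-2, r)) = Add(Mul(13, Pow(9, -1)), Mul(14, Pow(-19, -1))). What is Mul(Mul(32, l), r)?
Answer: Rational(-117104, 171) ≈ -684.82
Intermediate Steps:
r = Rational(563, 342) (r = Add(2, Mul(Rational(-1, 2), Add(Mul(13, Pow(9, -1)), Mul(14, Pow(-19, -1))))) = Add(2, Mul(Rational(-1, 2), Add(Mul(13, Rational(1, 9)), Mul(14, Rational(-1, 19))))) = Add(2, Mul(Rational(-1, 2), Add(Rational(13, 9), Rational(-14, 19)))) = Add(2, Mul(Rational(-1, 2), Rational(121, 171))) = Add(2, Rational(-121, 342)) = Rational(563, 342) ≈ 1.6462)
Mul(Mul(32, l), r) = Mul(Mul(32, -13), Rational(563, 342)) = Mul(-416, Rational(563, 342)) = Rational(-117104, 171)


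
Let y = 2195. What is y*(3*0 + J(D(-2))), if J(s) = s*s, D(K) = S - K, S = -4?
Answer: 8780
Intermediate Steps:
D(K) = -4 - K
J(s) = s**2
y*(3*0 + J(D(-2))) = 2195*(3*0 + (-4 - 1*(-2))**2) = 2195*(0 + (-4 + 2)**2) = 2195*(0 + (-2)**2) = 2195*(0 + 4) = 2195*4 = 8780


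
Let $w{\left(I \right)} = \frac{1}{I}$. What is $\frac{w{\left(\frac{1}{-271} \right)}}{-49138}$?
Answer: $\frac{271}{49138} \approx 0.0055151$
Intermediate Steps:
$\frac{w{\left(\frac{1}{-271} \right)}}{-49138} = \frac{1}{\frac{1}{-271} \left(-49138\right)} = \frac{1}{- \frac{1}{271}} \left(- \frac{1}{49138}\right) = \left(-271\right) \left(- \frac{1}{49138}\right) = \frac{271}{49138}$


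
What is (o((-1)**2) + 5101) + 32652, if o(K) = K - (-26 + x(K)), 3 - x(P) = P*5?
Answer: 37782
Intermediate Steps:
x(P) = 3 - 5*P (x(P) = 3 - P*5 = 3 - 5*P)
o(K) = 23 + 6*K (o(K) = K - (-26 + (3 - 5*K)) = K - (-23 - 5*K) = K + (23 + 5*K) = 23 + 6*K)
(o((-1)**2) + 5101) + 32652 = ((23 + 6*(-1)**2) + 5101) + 32652 = ((23 + 6*1) + 5101) + 32652 = ((23 + 6) + 5101) + 32652 = (29 + 5101) + 32652 = 5130 + 32652 = 37782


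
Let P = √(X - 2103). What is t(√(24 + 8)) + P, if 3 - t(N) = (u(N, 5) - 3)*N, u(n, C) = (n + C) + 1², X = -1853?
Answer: -29 - 12*√2 + 2*I*√989 ≈ -45.971 + 62.897*I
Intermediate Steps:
u(n, C) = 1 + C + n (u(n, C) = (C + n) + 1 = 1 + C + n)
P = 2*I*√989 (P = √(-1853 - 2103) = √(-3956) = 2*I*√989 ≈ 62.897*I)
t(N) = 3 - N*(3 + N) (t(N) = 3 - ((1 + 5 + N) - 3)*N = 3 - ((6 + N) - 3)*N = 3 - (3 + N)*N = 3 - N*(3 + N))
t(√(24 + 8)) + P = (3 - (√(24 + 8))² - 3*√(24 + 8)) + 2*I*√989 = (3 - (√32)² - 12*√2) + 2*I*√989 = (3 - (4*√2)² - 12*√2) + 2*I*√989 = (3 - 1*32 - 12*√2) + 2*I*√989 = (3 - 32 - 12*√2) + 2*I*√989 = (-29 - 12*√2) + 2*I*√989 = -29 - 12*√2 + 2*I*√989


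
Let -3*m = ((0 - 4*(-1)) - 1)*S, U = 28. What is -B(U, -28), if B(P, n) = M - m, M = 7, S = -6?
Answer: -1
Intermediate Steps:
m = 6 (m = -((0 - 4*(-1)) - 1)*(-6)/3 = -((0 + 4) - 1)*(-6)/3 = -(4 - 1)*(-6)/3 = -(-6) = -⅓*(-18) = 6)
B(P, n) = 1 (B(P, n) = 7 - 1*6 = 7 - 6 = 1)
-B(U, -28) = -1*1 = -1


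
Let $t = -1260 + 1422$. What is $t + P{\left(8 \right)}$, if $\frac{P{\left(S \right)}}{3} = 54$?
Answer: $324$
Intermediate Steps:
$P{\left(S \right)} = 162$ ($P{\left(S \right)} = 3 \cdot 54 = 162$)
$t = 162$
$t + P{\left(8 \right)} = 162 + 162 = 324$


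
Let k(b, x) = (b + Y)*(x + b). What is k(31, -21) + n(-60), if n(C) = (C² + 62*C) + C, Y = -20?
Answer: -70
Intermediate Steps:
k(b, x) = (-20 + b)*(b + x) (k(b, x) = (b - 20)*(x + b) = (-20 + b)*(b + x))
n(C) = C² + 63*C
k(31, -21) + n(-60) = (31² - 20*31 - 20*(-21) + 31*(-21)) - 60*(63 - 60) = (961 - 620 + 420 - 651) - 60*3 = 110 - 180 = -70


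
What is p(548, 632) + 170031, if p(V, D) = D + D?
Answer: 171295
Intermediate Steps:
p(V, D) = 2*D
p(548, 632) + 170031 = 2*632 + 170031 = 1264 + 170031 = 171295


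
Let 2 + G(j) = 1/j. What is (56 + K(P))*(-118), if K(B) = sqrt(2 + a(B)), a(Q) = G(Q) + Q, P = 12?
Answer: -6608 - 59*sqrt(435)/3 ≈ -7018.2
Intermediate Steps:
G(j) = -2 + 1/j
a(Q) = -2 + Q + 1/Q (a(Q) = (-2 + 1/Q) + Q = -2 + Q + 1/Q)
K(B) = sqrt(B + 1/B) (K(B) = sqrt(2 + (-2 + B + 1/B)) = sqrt(B + 1/B))
(56 + K(P))*(-118) = (56 + sqrt(12 + 1/12))*(-118) = (56 + sqrt(145/12))*(-118) = (56 + sqrt(435)/6)*(-118) = -6608 - 59*sqrt(435)/3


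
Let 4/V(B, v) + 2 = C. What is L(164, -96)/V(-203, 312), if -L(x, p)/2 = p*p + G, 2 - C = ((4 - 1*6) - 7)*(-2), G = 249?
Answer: 85185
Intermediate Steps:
C = -16 (C = 2 - ((4 - 1*6) - 7)*(-2) = 2 - ((4 - 6) - 7)*(-2) = 2 - (-2 - 7)*(-2) = 2 - (-9)*(-2) = 2 - 1*18 = 2 - 18 = -16)
V(B, v) = -2/9 (V(B, v) = 4/(-2 - 16) = 4/(-18) = 4*(-1/18) = -2/9)
L(x, p) = -498 - 2*p² (L(x, p) = -2*(p*p + 249) = -2*(p² + 249) = -2*(249 + p²) = -498 - 2*p²)
L(164, -96)/V(-203, 312) = (-498 - 2*(-96)²)/(-2/9) = (-498 - 2*9216)*(-9/2) = (-498 - 18432)*(-9/2) = -18930*(-9/2) = 85185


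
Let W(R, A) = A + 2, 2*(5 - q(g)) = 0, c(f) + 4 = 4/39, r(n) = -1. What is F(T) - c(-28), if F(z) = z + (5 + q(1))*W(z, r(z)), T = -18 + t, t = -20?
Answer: -940/39 ≈ -24.103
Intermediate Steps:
c(f) = -152/39 (c(f) = -4 + 4/39 = -152/39)
q(g) = 5 (q(g) = 5 - ½*0 = 5 + 0 = 5)
W(R, A) = 2 + A
T = -38 (T = -18 - 20 = -38)
F(z) = 10 + z (F(z) = z + (5 + 5)*(2 - 1) = z + 10*1 = z + 10 = 10 + z)
F(T) - c(-28) = (10 - 38) - 1*(-152/39) = -28 + 152/39 = -940/39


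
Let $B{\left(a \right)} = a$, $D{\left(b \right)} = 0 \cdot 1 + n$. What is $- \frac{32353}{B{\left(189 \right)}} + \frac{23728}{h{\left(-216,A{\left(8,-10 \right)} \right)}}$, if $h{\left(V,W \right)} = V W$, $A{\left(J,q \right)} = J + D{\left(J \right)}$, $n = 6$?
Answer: $- \frac{33836}{189} \approx -179.03$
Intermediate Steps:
$D{\left(b \right)} = 6$ ($D{\left(b \right)} = 0 \cdot 1 + 6 = 0 + 6 = 6$)
$A{\left(J,q \right)} = 6 + J$ ($A{\left(J,q \right)} = J + 6 = 6 + J$)
$- \frac{32353}{B{\left(189 \right)}} + \frac{23728}{h{\left(-216,A{\left(8,-10 \right)} \right)}} = - \frac{32353}{189} + \frac{23728}{\left(-216\right) \left(6 + 8\right)} = \left(-32353\right) \frac{1}{189} + \frac{23728}{\left(-216\right) 14} = - \frac{32353}{189} + \frac{23728}{-3024} = - \frac{32353}{189} + 23728 \left(- \frac{1}{3024}\right) = - \frac{32353}{189} - \frac{1483}{189} = - \frac{33836}{189}$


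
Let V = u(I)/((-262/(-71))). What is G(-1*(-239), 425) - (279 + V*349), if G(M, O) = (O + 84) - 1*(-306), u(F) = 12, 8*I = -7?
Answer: -78458/131 ≈ -598.92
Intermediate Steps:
I = -7/8 (I = (⅛)*(-7) = -7/8 ≈ -0.87500)
V = 426/131 (V = 12/((-262/(-71))) = 12/((-262*(-1/71))) = 12/(262/71) = 12*(71/262) = 426/131 ≈ 3.2519)
G(M, O) = 390 + O (G(M, O) = (84 + O) + 306 = 390 + O)
G(-1*(-239), 425) - (279 + V*349) = (390 + 425) - (279 + (426/131)*349) = 815 - (279 + 148674/131) = 815 - 1*185223/131 = 815 - 185223/131 = -78458/131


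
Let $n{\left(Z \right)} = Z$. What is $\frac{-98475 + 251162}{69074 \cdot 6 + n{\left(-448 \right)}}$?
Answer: $\frac{152687}{413996} \approx 0.36881$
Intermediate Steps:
$\frac{-98475 + 251162}{69074 \cdot 6 + n{\left(-448 \right)}} = \frac{-98475 + 251162}{69074 \cdot 6 - 448} = \frac{152687}{414444 - 448} = \frac{152687}{413996}$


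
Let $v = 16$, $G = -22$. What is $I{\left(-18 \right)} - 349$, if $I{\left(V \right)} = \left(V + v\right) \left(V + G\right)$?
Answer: $-269$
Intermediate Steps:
$I{\left(V \right)} = \left(-22 + V\right) \left(16 + V\right)$ ($I{\left(V \right)} = \left(V + 16\right) \left(V - 22\right) = \left(16 + V\right) \left(-22 + V\right) = \left(-22 + V\right) \left(16 + V\right)$)
$I{\left(-18 \right)} - 349 = \left(-352 + \left(-18\right)^{2} - -108\right) - 349 = \left(-352 + 324 + 108\right) - 349 = 80 - 349 = -269$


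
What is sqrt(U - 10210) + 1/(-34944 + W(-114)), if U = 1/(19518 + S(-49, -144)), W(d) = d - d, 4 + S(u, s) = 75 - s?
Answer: -1/34944 + I*sqrt(3975685040957)/19733 ≈ -2.8617e-5 + 101.04*I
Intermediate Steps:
S(u, s) = 71 - s (S(u, s) = -4 + (75 - s) = 71 - s)
W(d) = 0
U = 1/19733 (U = 1/(19518 + (71 - 1*(-144))) = 1/(19518 + (71 + 144)) = 1/(19518 + 215) = 1/19733 ≈ 5.0677e-5)
sqrt(U - 10210) + 1/(-34944 + W(-114)) = sqrt(1/19733 - 10210) + 1/(-34944 + 0) = sqrt(-201473929/19733) + 1/(-34944) = I*sqrt(3975685040957)/19733 - 1/34944 = -1/34944 + I*sqrt(3975685040957)/19733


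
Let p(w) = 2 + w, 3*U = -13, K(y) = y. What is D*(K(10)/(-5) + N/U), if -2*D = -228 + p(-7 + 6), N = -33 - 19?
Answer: 1135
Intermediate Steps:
U = -13/3 (U = (1/3)*(-13) = -13/3 ≈ -4.3333)
N = -52
D = 227/2 (D = -(-228 + (2 + (-7 + 6)))/2 = -(-228 + (2 - 1))/2 = -(-228 + 1)/2 = -1/2*(-227) = 227/2 ≈ 113.50)
D*(K(10)/(-5) + N/U) = 227*(10/(-5) - 52/(-13/3))/2 = 227*(10*(-1/5) - 52*(-3/13))/2 = 227*(-2 + 12)/2 = (227/2)*10 = 1135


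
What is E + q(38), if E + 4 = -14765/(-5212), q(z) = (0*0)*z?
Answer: -6083/5212 ≈ -1.1671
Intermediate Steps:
q(z) = 0 (q(z) = 0*z = 0)
E = -6083/5212 (E = -4 - 14765/(-5212) = -4 - 14765*(-1/5212) = -4 + 14765/5212 = -6083/5212 ≈ -1.1671)
E + q(38) = -6083/5212 + 0 = -6083/5212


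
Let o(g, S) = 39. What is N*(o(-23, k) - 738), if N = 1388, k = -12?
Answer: -970212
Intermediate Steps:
N*(o(-23, k) - 738) = 1388*(39 - 738) = 1388*(-699) = -970212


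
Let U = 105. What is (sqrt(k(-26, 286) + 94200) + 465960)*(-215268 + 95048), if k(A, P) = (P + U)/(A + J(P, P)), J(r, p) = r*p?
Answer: -56017711200 - 12022*sqrt(2179420730630)/481 ≈ -5.6055e+10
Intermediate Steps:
J(r, p) = p*r
k(A, P) = (105 + P)/(A + P**2) (k(A, P) = (P + 105)/(A + P*P) = (105 + P)/(A + P**2))
(sqrt(k(-26, 286) + 94200) + 465960)*(-215268 + 95048) = (sqrt((105 + 286)/(-26 + 286**2) + 94200) + 465960)*(-215268 + 95048) = (sqrt(391/(-26 + 81796) + 94200) + 465960)*(-120220) = (sqrt(391/81770 + 94200) + 465960)*(-120220) = (sqrt((1/81770)*391 + 94200) + 465960)*(-120220) = (sqrt(23/4810 + 94200) + 465960)*(-120220) = (sqrt(453102023/4810) + 465960)*(-120220) = (sqrt(2179420730630)/4810 + 465960)*(-120220) = (465960 + sqrt(2179420730630)/4810)*(-120220) = -56017711200 - 12022*sqrt(2179420730630)/481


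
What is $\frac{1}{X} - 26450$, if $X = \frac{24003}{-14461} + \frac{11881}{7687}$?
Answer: $- \frac{336024045707}{12699920} \approx -26459.0$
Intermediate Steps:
$X = - \frac{12699920}{111161707}$ ($X = 24003 \left(- \frac{1}{14461}\right) + 11881 \cdot \frac{1}{7687} = - \frac{24003}{14461} + \frac{11881}{7687} = - \frac{12699920}{111161707} \approx -0.11425$)
$\frac{1}{X} - 26450 = \frac{1}{- \frac{12699920}{111161707}} - 26450 = - \frac{111161707}{12699920} - 26450 = - \frac{336024045707}{12699920}$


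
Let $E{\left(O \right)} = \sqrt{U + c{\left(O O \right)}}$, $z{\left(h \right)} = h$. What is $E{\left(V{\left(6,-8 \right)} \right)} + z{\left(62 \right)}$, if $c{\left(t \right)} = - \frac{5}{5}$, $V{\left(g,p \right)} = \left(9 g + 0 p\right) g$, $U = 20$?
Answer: $62 + \sqrt{19} \approx 66.359$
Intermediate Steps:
$V{\left(g,p \right)} = 9 g^{2}$ ($V{\left(g,p \right)} = \left(9 g + 0\right) g = 9 g g = 9 g^{2}$)
$c{\left(t \right)} = -1$ ($c{\left(t \right)} = \left(-5\right) \frac{1}{5} = -1$)
$E{\left(O \right)} = \sqrt{19}$ ($E{\left(O \right)} = \sqrt{20 - 1} = \sqrt{19}$)
$E{\left(V{\left(6,-8 \right)} \right)} + z{\left(62 \right)} = \sqrt{19} + 62 = 62 + \sqrt{19}$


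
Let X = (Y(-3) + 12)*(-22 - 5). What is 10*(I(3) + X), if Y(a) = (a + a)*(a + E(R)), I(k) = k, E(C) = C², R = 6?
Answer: 50250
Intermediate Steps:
Y(a) = 2*a*(36 + a) (Y(a) = (a + a)*(a + 6²) = (2*a)*(a + 36) = (2*a)*(36 + a) = 2*a*(36 + a))
X = 5022 (X = (2*(-3)*(36 - 3) + 12)*(-22 - 5) = (2*(-3)*33 + 12)*(-27) = (-198 + 12)*(-27) = -186*(-27) = 5022)
10*(I(3) + X) = 10*(3 + 5022) = 10*5025 = 50250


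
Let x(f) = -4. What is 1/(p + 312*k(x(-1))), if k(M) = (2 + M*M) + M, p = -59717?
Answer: -1/55349 ≈ -1.8067e-5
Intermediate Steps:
k(M) = 2 + M + M² (k(M) = (2 + M²) + M = 2 + M + M²)
1/(p + 312*k(x(-1))) = 1/(-59717 + 312*(2 - 4 + (-4)²)) = 1/(-59717 + 312*(2 - 4 + 16)) = 1/(-59717 + 312*14) = 1/(-59717 + 4368) = 1/(-55349) = -1/55349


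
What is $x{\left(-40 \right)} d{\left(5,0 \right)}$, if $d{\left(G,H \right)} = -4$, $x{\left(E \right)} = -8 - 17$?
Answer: $100$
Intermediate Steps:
$x{\left(E \right)} = -25$ ($x{\left(E \right)} = -8 - 17 = -25$)
$x{\left(-40 \right)} d{\left(5,0 \right)} = \left(-25\right) \left(-4\right) = 100$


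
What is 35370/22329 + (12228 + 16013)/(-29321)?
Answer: 15055203/24248467 ≈ 0.62087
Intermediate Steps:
35370/22329 + (12228 + 16013)/(-29321) = 35370*(1/22329) + 28241*(-1/29321) = 1310/827 - 28241/29321 = 15055203/24248467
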